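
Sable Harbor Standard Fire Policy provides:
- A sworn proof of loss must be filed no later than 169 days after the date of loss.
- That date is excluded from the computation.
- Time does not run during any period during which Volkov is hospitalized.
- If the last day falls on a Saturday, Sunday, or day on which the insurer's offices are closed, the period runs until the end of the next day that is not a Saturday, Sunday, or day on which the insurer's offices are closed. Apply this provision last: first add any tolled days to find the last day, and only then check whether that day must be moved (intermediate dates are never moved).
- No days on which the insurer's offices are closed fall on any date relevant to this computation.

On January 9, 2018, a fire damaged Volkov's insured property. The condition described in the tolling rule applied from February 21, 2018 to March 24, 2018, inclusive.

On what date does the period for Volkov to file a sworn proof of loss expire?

July 30, 2018

169 days after January 9, 2018 is June 27, 2018.
From February 21, 2018 through March 24, 2018 inclusive is 32 days; tolling adds 32 days: June 27, 2018 + 32 days = July 29, 2018.
July 29, 2018 is Sunday. The next qualifying day is July 30, 2018.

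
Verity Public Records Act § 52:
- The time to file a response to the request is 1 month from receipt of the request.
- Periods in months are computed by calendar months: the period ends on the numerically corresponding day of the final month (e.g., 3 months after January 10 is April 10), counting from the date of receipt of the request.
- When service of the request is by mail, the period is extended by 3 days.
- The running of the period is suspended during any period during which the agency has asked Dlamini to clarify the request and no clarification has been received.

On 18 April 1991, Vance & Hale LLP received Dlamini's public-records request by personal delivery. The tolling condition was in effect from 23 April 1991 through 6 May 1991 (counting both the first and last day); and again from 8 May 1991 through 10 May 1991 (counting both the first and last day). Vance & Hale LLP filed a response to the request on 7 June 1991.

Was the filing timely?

1 month after 18 April 1991 is May 18, 1991.
Service was not by mail, so no mail extension applies.
From April 23, 1991 through May 6, 1991 inclusive is 14 days; tolling adds 14 days: May 18, 1991 + 14 days = June 1, 1991.
From May 8, 1991 through May 10, 1991 inclusive is 3 days; tolling adds 3 days: June 1, 1991 + 3 days = June 4, 1991.
The deadline is June 4, 1991; the filing on June 7, 1991 is after that date.

No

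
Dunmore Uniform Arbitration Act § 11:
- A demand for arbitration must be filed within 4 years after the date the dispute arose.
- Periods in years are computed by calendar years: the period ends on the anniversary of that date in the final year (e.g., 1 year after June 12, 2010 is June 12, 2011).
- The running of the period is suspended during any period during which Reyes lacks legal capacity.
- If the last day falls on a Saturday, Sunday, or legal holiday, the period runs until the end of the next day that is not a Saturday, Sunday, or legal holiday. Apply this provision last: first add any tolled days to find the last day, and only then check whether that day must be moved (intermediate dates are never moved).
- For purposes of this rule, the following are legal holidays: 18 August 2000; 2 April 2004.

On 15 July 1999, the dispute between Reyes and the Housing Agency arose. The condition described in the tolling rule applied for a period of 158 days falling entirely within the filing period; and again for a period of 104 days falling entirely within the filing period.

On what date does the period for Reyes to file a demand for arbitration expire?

April 5, 2004

4 years after 15 July 1999 is July 15, 2003.
Tolling adds 158 days: July 15, 2003 + 158 days = December 20, 2003.
Tolling adds 104 days: December 20, 2003 + 104 days = April 2, 2004.
April 2, 2004 is a listed holiday; April 3, 2004 is Saturday; April 4, 2004 is Sunday. The next qualifying day is April 5, 2004.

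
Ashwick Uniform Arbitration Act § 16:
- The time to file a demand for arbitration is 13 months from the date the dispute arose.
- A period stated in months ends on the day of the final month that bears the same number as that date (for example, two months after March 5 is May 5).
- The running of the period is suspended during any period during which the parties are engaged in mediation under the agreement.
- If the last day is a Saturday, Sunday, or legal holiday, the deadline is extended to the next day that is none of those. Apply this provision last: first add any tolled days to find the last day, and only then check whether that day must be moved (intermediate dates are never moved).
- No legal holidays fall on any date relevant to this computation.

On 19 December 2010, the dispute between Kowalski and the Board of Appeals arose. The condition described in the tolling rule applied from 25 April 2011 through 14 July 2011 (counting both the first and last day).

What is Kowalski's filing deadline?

13 months after 19 December 2010 is January 19, 2012.
From April 25, 2011 through July 14, 2011 inclusive is 81 days; tolling adds 81 days: January 19, 2012 + 81 days = April 9, 2012.
April 9, 2012 is a Monday and not a legal holiday, so no extension applies.

April 9, 2012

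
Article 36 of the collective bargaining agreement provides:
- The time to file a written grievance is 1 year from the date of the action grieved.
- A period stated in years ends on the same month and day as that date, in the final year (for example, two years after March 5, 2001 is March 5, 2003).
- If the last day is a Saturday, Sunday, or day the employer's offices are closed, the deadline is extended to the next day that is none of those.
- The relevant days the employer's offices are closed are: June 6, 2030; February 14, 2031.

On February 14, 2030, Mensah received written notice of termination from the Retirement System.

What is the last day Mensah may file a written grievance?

February 17, 2031

1 year after February 14, 2030 is February 14, 2031.
February 14, 2031 is a listed holiday; February 15, 2031 is Saturday; February 16, 2031 is Sunday. The next qualifying day is February 17, 2031.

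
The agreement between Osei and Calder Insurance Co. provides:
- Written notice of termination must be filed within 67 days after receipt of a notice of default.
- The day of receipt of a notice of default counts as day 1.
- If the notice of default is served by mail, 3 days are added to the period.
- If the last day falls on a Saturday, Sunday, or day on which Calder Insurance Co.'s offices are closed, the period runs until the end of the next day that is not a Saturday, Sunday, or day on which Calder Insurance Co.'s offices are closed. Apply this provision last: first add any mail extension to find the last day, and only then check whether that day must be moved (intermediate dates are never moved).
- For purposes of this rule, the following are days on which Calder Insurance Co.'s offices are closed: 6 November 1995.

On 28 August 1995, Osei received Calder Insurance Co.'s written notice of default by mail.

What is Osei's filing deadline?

November 7, 1995

Counting 28 August 1995 as day 1, day 67 is November 2, 1995.
Service was by mail, adding 3 days: November 2, 1995 + 3 days = November 5, 1995.
November 5, 1995 is Sunday; November 6, 1995 is a listed holiday. The next qualifying day is November 7, 1995.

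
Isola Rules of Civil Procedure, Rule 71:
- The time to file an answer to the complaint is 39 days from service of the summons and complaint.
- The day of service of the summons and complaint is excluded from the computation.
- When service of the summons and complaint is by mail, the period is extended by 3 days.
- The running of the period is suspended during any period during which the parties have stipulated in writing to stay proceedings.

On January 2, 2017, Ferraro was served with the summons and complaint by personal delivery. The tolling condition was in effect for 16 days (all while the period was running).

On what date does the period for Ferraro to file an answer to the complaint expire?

February 26, 2017

39 days after January 2, 2017 is February 10, 2017.
Service was not by mail, so no mail extension applies.
Tolling adds 16 days: February 10, 2017 + 16 days = February 26, 2017.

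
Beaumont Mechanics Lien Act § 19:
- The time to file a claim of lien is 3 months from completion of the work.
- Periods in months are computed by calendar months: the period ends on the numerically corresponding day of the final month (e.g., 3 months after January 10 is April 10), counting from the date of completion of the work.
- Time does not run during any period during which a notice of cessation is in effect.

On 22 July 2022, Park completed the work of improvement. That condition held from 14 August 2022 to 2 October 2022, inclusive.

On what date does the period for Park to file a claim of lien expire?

3 months after 22 July 2022 is October 22, 2022.
From August 14, 2022 through October 2, 2022 inclusive is 50 days; tolling adds 50 days: October 22, 2022 + 50 days = December 11, 2022.

December 11, 2022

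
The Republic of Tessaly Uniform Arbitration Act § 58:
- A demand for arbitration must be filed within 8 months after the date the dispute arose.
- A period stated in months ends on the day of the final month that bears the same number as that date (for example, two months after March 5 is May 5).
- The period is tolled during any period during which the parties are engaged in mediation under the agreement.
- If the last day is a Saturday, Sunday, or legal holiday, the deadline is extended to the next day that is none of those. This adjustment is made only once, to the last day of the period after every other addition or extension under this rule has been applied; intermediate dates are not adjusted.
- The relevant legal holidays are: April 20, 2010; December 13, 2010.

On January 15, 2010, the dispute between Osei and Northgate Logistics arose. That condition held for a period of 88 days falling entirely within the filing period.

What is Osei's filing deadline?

December 14, 2010

8 months after January 15, 2010 is September 15, 2010.
Tolling adds 88 days: September 15, 2010 + 88 days = December 12, 2010.
December 12, 2010 is Sunday; December 13, 2010 is a listed holiday. The next qualifying day is December 14, 2010.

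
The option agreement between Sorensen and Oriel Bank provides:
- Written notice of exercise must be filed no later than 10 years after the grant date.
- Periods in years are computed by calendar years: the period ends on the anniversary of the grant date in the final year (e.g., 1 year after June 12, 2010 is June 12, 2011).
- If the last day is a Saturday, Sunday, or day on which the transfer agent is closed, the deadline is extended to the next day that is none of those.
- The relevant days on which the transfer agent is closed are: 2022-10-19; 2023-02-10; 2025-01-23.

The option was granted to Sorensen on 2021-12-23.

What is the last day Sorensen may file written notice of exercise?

December 23, 2031

10 years after 2021-12-23 is December 23, 2031.
December 23, 2031 is a Tuesday and not a day on which the transfer agent is closed, so no extension applies.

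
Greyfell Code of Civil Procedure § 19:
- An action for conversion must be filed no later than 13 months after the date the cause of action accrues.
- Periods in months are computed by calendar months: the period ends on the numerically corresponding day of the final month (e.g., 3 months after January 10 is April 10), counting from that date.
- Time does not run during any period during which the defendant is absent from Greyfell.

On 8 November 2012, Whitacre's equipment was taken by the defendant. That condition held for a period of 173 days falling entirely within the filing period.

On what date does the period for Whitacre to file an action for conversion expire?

13 months after 8 November 2012 is December 8, 2013.
Tolling adds 173 days: December 8, 2013 + 173 days = May 30, 2014.

May 30, 2014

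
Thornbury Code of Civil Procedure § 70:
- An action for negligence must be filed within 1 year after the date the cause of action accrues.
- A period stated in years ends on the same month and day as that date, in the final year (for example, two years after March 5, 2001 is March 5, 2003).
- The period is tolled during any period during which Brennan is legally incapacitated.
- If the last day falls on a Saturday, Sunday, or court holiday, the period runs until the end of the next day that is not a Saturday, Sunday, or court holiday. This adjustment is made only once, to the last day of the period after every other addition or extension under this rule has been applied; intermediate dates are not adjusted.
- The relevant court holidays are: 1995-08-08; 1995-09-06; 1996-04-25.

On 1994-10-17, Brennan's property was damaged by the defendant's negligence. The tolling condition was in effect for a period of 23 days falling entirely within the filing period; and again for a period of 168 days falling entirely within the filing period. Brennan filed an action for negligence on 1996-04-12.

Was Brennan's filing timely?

1 year after 1994-10-17 is October 17, 1995.
Tolling adds 23 days: October 17, 1995 + 23 days = November 9, 1995.
Tolling adds 168 days: November 9, 1995 + 168 days = April 25, 1996.
April 25, 1996 is a listed holiday. The next qualifying day is April 26, 1996.
The deadline is April 26, 1996; the filing on April 12, 1996 is on or before that date.

Yes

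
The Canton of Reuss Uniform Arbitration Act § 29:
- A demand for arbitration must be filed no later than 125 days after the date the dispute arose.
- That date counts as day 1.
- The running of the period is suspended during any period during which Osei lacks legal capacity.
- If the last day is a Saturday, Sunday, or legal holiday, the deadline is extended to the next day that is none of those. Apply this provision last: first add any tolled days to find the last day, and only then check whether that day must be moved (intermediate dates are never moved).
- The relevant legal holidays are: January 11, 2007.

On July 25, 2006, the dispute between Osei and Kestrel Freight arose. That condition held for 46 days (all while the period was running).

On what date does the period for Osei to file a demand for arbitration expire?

January 12, 2007

Counting July 25, 2006 as day 1, day 125 is November 26, 2006.
Tolling adds 46 days: November 26, 2006 + 46 days = January 11, 2007.
January 11, 2007 is a listed holiday. The next qualifying day is January 12, 2007.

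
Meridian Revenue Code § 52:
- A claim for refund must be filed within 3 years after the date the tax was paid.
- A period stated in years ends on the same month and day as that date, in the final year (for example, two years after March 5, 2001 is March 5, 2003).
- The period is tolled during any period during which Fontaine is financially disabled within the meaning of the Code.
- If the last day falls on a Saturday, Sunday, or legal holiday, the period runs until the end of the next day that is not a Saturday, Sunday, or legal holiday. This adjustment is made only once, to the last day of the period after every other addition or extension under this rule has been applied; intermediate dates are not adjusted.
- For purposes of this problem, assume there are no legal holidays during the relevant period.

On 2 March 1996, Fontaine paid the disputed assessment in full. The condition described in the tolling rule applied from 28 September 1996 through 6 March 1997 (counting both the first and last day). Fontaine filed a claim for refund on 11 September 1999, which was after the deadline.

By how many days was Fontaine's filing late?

33 days

3 years after 2 March 1996 is March 2, 1999.
From September 28, 1996 through March 6, 1997 inclusive is 160 days; tolling adds 160 days: March 2, 1999 + 160 days = August 9, 1999.
August 9, 1999 is a Monday and not a legal holiday, so no extension applies.
The deadline is August 9, 1999; from August 9, 1999 to September 11, 1999 is 33 days.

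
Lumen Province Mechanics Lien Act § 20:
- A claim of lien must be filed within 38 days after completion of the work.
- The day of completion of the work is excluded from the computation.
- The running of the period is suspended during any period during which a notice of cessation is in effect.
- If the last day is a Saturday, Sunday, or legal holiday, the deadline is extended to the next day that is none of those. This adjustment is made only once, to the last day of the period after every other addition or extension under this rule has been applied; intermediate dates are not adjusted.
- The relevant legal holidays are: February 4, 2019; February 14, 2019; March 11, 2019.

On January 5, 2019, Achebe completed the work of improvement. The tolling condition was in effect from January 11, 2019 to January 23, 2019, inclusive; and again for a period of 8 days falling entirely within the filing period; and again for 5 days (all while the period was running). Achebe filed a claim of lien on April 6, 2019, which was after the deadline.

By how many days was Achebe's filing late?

38 days after January 5, 2019 is February 12, 2019.
From January 11, 2019 through January 23, 2019 inclusive is 13 days; tolling adds 13 days: February 12, 2019 + 13 days = February 25, 2019.
Tolling adds 8 days: February 25, 2019 + 8 days = March 5, 2019.
Tolling adds 5 days: March 5, 2019 + 5 days = March 10, 2019.
March 10, 2019 is Sunday; March 11, 2019 is a listed holiday. The next qualifying day is March 12, 2019.
The deadline is March 12, 2019; from March 12, 2019 to April 6, 2019 is 25 days.

25 days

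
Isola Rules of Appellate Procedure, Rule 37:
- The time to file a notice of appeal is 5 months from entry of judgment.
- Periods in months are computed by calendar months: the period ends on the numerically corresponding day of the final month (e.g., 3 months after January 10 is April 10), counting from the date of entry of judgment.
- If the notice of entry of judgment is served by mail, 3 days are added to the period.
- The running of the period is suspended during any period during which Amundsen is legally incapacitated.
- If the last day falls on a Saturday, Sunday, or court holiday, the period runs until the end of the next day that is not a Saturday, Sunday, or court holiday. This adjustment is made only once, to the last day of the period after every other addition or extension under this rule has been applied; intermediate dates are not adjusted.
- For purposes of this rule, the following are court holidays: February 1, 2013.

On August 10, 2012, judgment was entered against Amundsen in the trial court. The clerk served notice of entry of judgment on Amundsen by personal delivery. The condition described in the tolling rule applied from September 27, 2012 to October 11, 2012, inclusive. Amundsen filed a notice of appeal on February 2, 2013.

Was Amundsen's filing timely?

5 months after August 10, 2012 is January 10, 2013.
Service was not by mail, so no mail extension applies.
From September 27, 2012 through October 11, 2012 inclusive is 15 days; tolling adds 15 days: January 10, 2013 + 15 days = January 25, 2013.
January 25, 2013 is a Friday and not a court holiday, so no extension applies.
The deadline is January 25, 2013; the filing on February 2, 2013 is after that date.

No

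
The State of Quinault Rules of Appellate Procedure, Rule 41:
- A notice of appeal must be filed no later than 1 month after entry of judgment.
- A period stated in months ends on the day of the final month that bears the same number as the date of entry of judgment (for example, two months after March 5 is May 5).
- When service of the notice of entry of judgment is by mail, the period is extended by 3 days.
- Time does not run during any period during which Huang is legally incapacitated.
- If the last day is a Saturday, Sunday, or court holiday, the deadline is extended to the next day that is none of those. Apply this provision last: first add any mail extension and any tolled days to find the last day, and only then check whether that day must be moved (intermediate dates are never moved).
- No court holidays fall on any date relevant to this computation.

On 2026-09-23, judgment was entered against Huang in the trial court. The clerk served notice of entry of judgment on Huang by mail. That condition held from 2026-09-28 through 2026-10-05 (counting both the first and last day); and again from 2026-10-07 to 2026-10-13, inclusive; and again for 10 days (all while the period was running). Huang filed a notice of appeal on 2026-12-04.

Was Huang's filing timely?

No

1 month after 2026-09-23 is October 23, 2026.
Service was by mail, adding 3 days: October 23, 2026 + 3 days = October 26, 2026.
From September 28, 2026 through October 5, 2026 inclusive is 8 days; tolling adds 8 days: October 26, 2026 + 8 days = November 3, 2026.
From October 7, 2026 through October 13, 2026 inclusive is 7 days; tolling adds 7 days: November 3, 2026 + 7 days = November 10, 2026.
Tolling adds 10 days: November 10, 2026 + 10 days = November 20, 2026.
November 20, 2026 is a Friday and not a court holiday, so no extension applies.
The deadline is November 20, 2026; the filing on December 4, 2026 is after that date.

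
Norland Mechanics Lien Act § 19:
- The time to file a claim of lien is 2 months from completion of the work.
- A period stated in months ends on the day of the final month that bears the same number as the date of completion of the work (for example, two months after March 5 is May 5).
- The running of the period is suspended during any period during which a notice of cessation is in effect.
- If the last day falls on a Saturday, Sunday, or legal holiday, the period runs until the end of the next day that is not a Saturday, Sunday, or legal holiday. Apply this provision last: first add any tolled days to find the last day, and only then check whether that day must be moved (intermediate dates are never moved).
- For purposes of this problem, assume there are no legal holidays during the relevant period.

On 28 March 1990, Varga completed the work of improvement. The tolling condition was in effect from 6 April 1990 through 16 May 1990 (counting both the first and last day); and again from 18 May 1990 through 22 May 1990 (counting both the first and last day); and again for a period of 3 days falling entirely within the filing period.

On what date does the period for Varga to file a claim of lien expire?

2 months after 28 March 1990 is May 28, 1990.
From April 6, 1990 through May 16, 1990 inclusive is 41 days; tolling adds 41 days: May 28, 1990 + 41 days = July 8, 1990.
From May 18, 1990 through May 22, 1990 inclusive is 5 days; tolling adds 5 days: July 8, 1990 + 5 days = July 13, 1990.
Tolling adds 3 days: July 13, 1990 + 3 days = July 16, 1990.
July 16, 1990 is a Monday and not a legal holiday, so no extension applies.

July 16, 1990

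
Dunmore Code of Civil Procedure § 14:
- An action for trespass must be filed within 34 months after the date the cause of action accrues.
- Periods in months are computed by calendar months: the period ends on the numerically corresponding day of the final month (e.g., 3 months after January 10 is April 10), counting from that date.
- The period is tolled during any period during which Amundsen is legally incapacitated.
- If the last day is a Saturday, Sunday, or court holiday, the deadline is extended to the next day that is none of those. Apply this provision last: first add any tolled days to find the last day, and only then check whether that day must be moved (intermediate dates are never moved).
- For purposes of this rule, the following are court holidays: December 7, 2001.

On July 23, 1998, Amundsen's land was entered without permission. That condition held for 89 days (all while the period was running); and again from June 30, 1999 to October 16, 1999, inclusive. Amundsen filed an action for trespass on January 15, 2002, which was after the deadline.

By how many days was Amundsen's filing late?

36 days

34 months after July 23, 1998 is May 23, 2001.
Tolling adds 89 days: May 23, 2001 + 89 days = August 20, 2001.
From June 30, 1999 through October 16, 1999 inclusive is 109 days; tolling adds 109 days: August 20, 2001 + 109 days = December 7, 2001.
December 7, 2001 is a listed holiday; December 8, 2001 is Saturday; December 9, 2001 is Sunday. The next qualifying day is December 10, 2001.
The deadline is December 10, 2001; from December 10, 2001 to January 15, 2002 is 36 days.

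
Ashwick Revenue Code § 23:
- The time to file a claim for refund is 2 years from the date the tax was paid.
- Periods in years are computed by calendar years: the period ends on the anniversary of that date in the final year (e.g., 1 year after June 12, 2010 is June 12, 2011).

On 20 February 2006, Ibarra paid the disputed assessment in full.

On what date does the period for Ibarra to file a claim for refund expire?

February 20, 2008

2 years after 20 February 2006 is February 20, 2008.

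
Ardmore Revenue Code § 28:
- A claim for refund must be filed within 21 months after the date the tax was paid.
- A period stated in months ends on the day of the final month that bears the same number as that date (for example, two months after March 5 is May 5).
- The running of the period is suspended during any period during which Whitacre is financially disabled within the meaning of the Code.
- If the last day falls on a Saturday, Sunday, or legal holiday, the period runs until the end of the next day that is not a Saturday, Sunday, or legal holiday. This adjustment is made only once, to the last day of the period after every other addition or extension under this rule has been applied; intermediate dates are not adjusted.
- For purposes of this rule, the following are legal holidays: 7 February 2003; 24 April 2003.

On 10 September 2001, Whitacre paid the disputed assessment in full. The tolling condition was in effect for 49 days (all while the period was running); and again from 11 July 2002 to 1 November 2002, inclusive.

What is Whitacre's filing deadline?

November 20, 2003

21 months after 10 September 2001 is June 10, 2003.
Tolling adds 49 days: June 10, 2003 + 49 days = July 29, 2003.
From July 11, 2002 through November 1, 2002 inclusive is 114 days; tolling adds 114 days: July 29, 2003 + 114 days = November 20, 2003.
November 20, 2003 is a Thursday and not a legal holiday, so no extension applies.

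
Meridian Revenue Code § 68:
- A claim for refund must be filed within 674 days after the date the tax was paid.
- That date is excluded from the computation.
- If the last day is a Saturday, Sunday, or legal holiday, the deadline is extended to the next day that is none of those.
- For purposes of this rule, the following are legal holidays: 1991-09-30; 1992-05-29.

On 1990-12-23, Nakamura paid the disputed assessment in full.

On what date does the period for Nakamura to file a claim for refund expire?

674 days after 1990-12-23 is October 27, 1992.
October 27, 1992 is a Tuesday and not a legal holiday, so no extension applies.

October 27, 1992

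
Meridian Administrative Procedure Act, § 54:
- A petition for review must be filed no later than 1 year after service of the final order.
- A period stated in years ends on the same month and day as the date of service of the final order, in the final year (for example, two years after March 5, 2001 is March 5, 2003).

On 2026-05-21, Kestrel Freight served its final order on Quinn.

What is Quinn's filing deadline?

1 year after 2026-05-21 is May 21, 2027.

May 21, 2027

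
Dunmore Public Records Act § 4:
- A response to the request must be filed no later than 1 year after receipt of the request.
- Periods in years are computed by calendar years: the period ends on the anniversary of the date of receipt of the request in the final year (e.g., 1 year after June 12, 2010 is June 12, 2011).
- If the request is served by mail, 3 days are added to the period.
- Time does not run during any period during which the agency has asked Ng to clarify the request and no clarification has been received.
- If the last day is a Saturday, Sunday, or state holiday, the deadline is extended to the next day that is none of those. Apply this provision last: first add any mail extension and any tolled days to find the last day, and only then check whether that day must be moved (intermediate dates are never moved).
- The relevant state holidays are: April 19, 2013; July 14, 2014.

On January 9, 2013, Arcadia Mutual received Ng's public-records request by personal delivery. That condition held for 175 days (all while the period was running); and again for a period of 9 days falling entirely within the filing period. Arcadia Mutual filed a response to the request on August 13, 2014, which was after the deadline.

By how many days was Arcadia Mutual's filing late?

29 days

1 year after January 9, 2013 is January 9, 2014.
Service was not by mail, so no mail extension applies.
Tolling adds 175 days: January 9, 2014 + 175 days = July 3, 2014.
Tolling adds 9 days: July 3, 2014 + 9 days = July 12, 2014.
July 12, 2014 is Saturday; July 13, 2014 is Sunday; July 14, 2014 is a listed holiday. The next qualifying day is July 15, 2014.
The deadline is July 15, 2014; from July 15, 2014 to August 13, 2014 is 29 days.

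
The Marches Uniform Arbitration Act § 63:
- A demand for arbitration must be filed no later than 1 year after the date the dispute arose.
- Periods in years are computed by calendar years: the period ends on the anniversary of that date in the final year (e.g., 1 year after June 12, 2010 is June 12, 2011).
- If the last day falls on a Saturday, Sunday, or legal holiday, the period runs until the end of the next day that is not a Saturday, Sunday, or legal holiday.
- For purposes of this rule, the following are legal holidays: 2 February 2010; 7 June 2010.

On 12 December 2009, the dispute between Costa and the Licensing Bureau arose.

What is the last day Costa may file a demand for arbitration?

1 year after 12 December 2009 is December 12, 2010.
December 12, 2010 is Sunday. The next qualifying day is December 13, 2010.

December 13, 2010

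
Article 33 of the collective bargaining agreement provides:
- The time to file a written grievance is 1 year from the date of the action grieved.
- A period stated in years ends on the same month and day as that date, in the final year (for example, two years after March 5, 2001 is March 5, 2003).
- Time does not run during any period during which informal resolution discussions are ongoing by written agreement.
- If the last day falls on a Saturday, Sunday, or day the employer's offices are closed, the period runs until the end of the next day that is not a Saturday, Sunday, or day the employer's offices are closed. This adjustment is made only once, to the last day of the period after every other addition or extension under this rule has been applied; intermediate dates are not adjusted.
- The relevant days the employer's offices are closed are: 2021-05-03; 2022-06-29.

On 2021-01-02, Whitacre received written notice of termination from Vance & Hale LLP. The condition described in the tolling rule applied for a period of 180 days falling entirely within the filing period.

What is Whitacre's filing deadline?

1 year after 2021-01-02 is January 2, 2022.
Tolling adds 180 days: January 2, 2022 + 180 days = July 1, 2022.
July 1, 2022 is a Friday and not a day the employer's offices are closed, so no extension applies.

July 1, 2022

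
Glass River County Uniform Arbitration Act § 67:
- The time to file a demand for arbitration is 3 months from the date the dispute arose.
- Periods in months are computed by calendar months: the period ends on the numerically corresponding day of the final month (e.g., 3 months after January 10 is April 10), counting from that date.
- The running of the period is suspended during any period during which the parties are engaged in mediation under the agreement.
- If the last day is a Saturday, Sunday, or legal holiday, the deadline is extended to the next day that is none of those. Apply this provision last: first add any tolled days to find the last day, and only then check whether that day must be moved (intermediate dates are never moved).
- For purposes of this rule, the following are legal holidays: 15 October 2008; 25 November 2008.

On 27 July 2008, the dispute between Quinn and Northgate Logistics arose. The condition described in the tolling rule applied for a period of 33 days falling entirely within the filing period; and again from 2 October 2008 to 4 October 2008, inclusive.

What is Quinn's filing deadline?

3 months after 27 July 2008 is October 27, 2008.
Tolling adds 33 days: October 27, 2008 + 33 days = November 29, 2008.
From October 2, 2008 through October 4, 2008 inclusive is 3 days; tolling adds 3 days: November 29, 2008 + 3 days = December 2, 2008.
December 2, 2008 is a Tuesday and not a legal holiday, so no extension applies.

December 2, 2008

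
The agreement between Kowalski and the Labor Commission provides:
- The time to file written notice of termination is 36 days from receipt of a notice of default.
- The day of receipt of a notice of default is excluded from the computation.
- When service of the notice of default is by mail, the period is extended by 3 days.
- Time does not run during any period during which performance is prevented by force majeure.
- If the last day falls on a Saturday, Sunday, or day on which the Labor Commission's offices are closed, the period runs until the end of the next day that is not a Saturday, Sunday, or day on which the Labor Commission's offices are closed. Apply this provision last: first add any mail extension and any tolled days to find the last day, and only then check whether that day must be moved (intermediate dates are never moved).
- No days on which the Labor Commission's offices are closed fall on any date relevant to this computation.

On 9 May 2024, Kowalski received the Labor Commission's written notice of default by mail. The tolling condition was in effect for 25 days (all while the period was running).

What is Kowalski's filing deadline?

36 days after 9 May 2024 is June 14, 2024.
Service was by mail, adding 3 days: June 14, 2024 + 3 days = June 17, 2024.
Tolling adds 25 days: June 17, 2024 + 25 days = July 12, 2024.
July 12, 2024 is a Friday and not a day on which the Labor Commission's offices are closed, so no extension applies.

July 12, 2024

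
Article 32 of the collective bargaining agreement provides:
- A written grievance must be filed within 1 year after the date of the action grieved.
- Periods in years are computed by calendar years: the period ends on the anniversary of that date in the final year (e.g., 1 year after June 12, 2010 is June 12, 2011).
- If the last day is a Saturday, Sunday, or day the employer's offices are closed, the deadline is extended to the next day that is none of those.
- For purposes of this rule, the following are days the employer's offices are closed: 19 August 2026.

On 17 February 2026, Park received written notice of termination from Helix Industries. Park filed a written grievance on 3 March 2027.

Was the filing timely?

No

1 year after 17 February 2026 is February 17, 2027.
February 17, 2027 is a Wednesday and not a day the employer's offices are closed, so no extension applies.
The deadline is February 17, 2027; the filing on March 3, 2027 is after that date.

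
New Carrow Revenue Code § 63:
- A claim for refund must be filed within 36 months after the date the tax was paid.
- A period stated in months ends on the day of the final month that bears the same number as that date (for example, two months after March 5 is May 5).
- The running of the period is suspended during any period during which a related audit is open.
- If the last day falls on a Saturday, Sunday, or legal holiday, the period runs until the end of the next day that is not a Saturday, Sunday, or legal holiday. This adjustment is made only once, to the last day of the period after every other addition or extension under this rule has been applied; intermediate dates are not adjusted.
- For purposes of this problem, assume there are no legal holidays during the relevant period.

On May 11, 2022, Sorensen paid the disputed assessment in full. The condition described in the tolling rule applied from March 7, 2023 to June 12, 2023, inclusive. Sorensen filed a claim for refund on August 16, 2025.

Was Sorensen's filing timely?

Yes

36 months after May 11, 2022 is May 11, 2025.
From March 7, 2023 through June 12, 2023 inclusive is 98 days; tolling adds 98 days: May 11, 2025 + 98 days = August 17, 2025.
August 17, 2025 is Sunday. The next qualifying day is August 18, 2025.
The deadline is August 18, 2025; the filing on August 16, 2025 is on or before that date.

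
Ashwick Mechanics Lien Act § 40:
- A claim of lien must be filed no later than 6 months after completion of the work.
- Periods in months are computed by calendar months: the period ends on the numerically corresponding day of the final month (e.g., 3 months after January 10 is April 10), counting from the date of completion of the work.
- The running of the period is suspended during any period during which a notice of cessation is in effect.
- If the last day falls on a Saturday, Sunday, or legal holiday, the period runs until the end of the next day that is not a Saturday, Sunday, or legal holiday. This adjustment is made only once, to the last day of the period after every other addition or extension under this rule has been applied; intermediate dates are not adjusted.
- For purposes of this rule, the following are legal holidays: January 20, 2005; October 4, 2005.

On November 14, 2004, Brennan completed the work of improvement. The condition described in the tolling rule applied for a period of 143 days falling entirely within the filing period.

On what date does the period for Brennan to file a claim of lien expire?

6 months after November 14, 2004 is May 14, 2005.
Tolling adds 143 days: May 14, 2005 + 143 days = October 4, 2005.
October 4, 2005 is a listed holiday. The next qualifying day is October 5, 2005.

October 5, 2005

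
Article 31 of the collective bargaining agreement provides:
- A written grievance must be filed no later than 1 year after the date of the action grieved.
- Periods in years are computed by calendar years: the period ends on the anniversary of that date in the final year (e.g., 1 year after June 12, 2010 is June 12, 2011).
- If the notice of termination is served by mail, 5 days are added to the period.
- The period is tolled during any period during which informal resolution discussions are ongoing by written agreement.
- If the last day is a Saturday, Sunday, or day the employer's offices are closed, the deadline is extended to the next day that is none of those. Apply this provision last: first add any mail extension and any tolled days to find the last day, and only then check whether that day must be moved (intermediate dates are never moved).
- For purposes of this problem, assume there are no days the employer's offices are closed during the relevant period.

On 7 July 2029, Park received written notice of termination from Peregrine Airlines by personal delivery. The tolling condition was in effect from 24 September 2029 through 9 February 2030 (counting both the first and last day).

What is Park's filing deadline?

November 25, 2030

1 year after 7 July 2029 is July 7, 2030.
Service was not by mail, so no mail extension applies.
From September 24, 2029 through February 9, 2030 inclusive is 139 days; tolling adds 139 days: July 7, 2030 + 139 days = November 23, 2030.
November 23, 2030 is Saturday; November 24, 2030 is Sunday. The next qualifying day is November 25, 2030.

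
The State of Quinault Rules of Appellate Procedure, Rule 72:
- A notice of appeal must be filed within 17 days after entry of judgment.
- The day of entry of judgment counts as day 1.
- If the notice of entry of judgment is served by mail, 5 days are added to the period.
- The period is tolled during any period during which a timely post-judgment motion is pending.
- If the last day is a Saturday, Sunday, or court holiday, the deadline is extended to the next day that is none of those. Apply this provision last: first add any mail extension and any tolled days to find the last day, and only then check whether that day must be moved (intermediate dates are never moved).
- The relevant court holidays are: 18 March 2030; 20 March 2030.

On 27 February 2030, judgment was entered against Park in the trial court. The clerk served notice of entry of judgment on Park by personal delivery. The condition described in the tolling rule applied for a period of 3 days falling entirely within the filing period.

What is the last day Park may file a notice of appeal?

March 19, 2030

Counting 27 February 2030 as day 1, day 17 is March 15, 2030.
Service was not by mail, so no mail extension applies.
Tolling adds 3 days: March 15, 2030 + 3 days = March 18, 2030.
March 18, 2030 is a listed holiday. The next qualifying day is March 19, 2030.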